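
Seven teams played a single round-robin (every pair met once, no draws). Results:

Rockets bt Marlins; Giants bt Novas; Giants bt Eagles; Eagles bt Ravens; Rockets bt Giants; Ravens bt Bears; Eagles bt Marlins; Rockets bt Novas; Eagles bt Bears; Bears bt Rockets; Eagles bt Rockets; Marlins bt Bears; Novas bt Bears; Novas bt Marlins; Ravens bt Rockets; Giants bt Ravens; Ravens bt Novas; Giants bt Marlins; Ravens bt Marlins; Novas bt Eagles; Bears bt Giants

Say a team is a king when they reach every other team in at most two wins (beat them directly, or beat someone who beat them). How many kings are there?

6

Eagles reaches everyone (king).
Giants reaches everyone (king).
Marlins cannot reach Eagles, Novas, Ravens in two steps.
Bears reaches everyone (king).
Rockets reaches everyone (king).
Novas reaches everyone (king).
Ravens reaches everyone (king).
Kings: Eagles, Giants, Bears, Rockets, Novas, Ravens — 6.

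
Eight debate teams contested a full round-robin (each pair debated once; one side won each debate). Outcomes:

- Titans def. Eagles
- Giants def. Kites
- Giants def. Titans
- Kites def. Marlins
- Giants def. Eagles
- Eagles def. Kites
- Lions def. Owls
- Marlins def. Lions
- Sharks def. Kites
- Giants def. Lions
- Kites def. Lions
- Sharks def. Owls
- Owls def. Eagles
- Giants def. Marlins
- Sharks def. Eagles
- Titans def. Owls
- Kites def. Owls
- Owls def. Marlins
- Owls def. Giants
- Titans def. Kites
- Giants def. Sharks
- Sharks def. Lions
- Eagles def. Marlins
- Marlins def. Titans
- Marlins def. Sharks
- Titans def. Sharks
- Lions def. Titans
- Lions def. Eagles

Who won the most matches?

Giants

Win totals: Owls 3, Titans 4, Lions 3, Giants 6, Marlins 3, Kites 3, Eagles 2, Sharks 4.
Giants leads with 6 wins (next highest: 4).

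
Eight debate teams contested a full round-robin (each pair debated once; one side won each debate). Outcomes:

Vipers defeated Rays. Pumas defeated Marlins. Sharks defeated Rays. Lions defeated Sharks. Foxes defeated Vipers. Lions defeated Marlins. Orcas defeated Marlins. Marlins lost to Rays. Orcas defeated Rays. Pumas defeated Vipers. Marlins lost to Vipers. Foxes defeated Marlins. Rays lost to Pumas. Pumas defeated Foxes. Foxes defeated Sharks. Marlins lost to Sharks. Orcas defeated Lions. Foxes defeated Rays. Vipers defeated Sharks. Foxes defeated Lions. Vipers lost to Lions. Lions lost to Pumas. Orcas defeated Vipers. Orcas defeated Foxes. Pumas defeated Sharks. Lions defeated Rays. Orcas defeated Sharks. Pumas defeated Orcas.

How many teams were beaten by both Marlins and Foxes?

0

Marlins beat: no one.
Foxes beat: Lions, Marlins, Vipers, Rays, Sharks.
No one was beaten by both.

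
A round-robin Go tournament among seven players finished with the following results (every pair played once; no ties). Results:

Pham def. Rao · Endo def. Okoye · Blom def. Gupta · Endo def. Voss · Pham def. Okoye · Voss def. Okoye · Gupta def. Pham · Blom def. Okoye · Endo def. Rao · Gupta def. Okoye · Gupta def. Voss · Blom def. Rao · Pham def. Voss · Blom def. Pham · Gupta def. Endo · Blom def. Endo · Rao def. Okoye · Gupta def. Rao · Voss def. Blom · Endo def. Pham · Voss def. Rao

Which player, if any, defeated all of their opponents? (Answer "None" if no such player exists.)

None

Highest win total is Gupta with 5 (out of 6 possible).
Gupta lost to Blom, so no player went undefeated.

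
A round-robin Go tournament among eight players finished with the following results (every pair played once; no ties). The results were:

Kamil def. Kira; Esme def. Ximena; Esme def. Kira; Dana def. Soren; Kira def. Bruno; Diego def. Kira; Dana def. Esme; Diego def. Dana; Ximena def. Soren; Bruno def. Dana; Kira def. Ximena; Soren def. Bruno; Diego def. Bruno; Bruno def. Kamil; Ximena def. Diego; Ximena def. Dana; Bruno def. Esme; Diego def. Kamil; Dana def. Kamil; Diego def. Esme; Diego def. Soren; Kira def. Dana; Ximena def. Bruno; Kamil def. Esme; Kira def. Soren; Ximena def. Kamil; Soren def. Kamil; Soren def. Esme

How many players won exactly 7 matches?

Win totals: Dana 3, Soren 3, Kamil 2, Esme 2, Bruno 3, Kira 4, Diego 6, Ximena 5.
No player has exactly 7 wins.

0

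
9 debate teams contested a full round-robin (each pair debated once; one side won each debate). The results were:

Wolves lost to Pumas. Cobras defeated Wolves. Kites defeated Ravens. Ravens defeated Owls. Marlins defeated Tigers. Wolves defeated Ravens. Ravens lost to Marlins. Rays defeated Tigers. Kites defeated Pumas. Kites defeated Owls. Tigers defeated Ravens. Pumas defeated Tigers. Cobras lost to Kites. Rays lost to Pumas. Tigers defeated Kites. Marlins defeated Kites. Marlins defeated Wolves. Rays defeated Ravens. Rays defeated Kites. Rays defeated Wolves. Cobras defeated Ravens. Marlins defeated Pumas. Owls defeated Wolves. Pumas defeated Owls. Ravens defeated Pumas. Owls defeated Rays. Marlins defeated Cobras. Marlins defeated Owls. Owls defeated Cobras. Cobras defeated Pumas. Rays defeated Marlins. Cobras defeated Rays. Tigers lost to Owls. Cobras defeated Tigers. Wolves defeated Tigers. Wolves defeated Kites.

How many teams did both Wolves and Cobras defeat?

2

Wolves beat: Tigers, Ravens, Kites.
Cobras beat: Tigers, Ravens, Rays, Wolves, Pumas.
Both beat: Tigers, Ravens — 2.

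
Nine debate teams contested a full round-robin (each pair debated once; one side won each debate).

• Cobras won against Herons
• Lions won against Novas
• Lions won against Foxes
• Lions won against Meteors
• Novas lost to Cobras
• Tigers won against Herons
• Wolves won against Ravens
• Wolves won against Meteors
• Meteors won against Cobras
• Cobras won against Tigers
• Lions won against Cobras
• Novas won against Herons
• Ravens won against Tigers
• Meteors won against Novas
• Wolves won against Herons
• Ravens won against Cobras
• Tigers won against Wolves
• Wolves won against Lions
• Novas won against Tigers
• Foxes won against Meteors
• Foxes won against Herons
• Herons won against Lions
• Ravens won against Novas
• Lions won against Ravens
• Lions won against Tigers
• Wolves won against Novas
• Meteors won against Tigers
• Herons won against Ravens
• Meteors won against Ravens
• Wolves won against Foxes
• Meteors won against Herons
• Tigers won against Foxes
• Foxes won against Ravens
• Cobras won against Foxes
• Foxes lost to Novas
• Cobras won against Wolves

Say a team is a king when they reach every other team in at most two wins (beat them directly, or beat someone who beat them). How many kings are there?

Meteors reaches everyone (king).
Herons cannot reach Wolves in two steps.
Novas cannot reach Cobras in two steps.
Lions reaches everyone (king).
Ravens cannot reach Meteors, Lions in two steps.
Foxes cannot reach Wolves in two steps.
Wolves reaches everyone (king).
Tigers cannot reach Cobras in two steps.
Cobras reaches everyone (king).
Kings: Meteors, Lions, Wolves, Cobras — 4.

4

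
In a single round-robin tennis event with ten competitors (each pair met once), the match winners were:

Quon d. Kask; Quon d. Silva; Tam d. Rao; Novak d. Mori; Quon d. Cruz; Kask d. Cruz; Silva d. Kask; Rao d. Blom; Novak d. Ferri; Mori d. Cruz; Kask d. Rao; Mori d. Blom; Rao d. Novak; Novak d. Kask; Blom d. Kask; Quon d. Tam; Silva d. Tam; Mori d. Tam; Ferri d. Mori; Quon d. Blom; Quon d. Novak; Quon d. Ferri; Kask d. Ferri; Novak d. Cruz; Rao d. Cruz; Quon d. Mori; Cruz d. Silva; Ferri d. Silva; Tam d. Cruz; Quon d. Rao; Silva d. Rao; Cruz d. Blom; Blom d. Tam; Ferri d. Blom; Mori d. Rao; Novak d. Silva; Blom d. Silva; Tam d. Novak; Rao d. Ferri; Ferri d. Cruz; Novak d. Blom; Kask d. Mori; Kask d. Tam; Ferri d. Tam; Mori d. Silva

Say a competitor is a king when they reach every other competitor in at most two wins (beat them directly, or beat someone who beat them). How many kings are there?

Mori cannot reach Quon in two steps.
Quon reaches everyone (king).
Silva cannot reach Quon in two steps.
Ferri cannot reach Quon in two steps.
Rao cannot reach Quon in two steps.
Tam cannot reach Quon in two steps.
Kask cannot reach Quon in two steps.
Cruz cannot reach Mori, Quon, Ferri, Novak in two steps.
Blom cannot reach Quon in two steps.
Novak cannot reach Quon in two steps.
Kings: Quon — 1.

1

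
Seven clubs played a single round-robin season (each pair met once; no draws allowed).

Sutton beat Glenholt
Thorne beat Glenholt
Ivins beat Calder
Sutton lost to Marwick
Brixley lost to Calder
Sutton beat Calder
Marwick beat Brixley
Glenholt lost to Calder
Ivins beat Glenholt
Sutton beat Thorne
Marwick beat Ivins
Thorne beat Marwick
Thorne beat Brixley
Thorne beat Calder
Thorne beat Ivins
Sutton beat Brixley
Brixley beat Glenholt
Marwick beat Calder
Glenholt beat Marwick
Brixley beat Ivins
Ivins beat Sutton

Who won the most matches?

Win totals: Brixley 2, Sutton 4, Ivins 3, Glenholt 1, Thorne 5, Marwick 4, Calder 2.
Thorne leads with 5 wins (next highest: 4).

Thorne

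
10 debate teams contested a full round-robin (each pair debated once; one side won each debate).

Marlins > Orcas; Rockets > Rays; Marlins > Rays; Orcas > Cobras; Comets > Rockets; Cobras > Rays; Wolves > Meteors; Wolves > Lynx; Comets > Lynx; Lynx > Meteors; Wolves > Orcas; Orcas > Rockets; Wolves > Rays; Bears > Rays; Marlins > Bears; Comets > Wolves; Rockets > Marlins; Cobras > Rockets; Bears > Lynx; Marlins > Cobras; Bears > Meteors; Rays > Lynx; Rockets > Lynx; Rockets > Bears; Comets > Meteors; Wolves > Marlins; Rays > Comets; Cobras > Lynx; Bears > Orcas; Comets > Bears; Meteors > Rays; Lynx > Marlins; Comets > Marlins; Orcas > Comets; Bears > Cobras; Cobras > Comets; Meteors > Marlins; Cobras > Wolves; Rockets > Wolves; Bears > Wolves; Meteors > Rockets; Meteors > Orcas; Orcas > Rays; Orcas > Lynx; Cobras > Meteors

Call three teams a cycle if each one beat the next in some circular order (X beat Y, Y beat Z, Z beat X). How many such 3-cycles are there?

31

Win totals: Meteors 4, Comets 6, Marlins 4, Orcas 5, Rays 2, Cobras 6, Lynx 2, Wolves 5, Rockets 5, Bears 6.
A team with w wins dominates both others in C(w,2) triples; summing gives 6 + 15 + 6 + 10 + 1 + 15 + 1 + 10 + 10 + 15 = 89 transitive triples.
Total triples C(10,3) = 120, so cyclic triples = 120 − 89 = 31.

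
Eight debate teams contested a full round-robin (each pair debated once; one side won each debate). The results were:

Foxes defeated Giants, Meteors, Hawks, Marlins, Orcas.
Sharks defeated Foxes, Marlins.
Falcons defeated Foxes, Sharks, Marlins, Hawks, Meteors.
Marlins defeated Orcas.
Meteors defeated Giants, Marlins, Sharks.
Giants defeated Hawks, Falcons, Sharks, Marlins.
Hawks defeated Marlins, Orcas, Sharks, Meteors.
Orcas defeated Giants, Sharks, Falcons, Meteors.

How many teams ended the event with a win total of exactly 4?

Win totals: Giants 4, Sharks 2, Orcas 4, Meteors 3, Hawks 4, Marlins 1, Falcons 5, Foxes 5.
Exactly 4: Giants, Orcas, Hawks — 3 teams.

3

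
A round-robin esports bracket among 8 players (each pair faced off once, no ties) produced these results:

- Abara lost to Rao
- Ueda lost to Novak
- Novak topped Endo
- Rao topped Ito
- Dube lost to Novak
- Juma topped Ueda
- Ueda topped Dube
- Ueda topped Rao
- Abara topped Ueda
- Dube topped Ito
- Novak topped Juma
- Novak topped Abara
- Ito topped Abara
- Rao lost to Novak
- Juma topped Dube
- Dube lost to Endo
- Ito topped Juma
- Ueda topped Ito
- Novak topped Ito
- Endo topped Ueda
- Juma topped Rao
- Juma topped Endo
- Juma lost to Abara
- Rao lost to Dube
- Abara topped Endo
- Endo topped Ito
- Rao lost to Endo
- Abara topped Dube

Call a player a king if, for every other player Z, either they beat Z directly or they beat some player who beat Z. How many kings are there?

1

Novak reaches everyone (king).
Ito cannot reach Novak in two steps.
Ueda cannot reach Novak, Endo in two steps.
Abara cannot reach Novak in two steps.
Endo cannot reach Novak in two steps.
Dube cannot reach Novak, Ueda, Endo in two steps.
Rao cannot reach Novak in two steps.
Juma cannot reach Novak in two steps.
Kings: Novak — 1.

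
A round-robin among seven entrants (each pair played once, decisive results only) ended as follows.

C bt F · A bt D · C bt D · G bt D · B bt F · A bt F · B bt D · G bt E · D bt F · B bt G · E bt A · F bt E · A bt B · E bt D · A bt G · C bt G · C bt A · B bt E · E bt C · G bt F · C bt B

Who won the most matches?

Win totals: A 4, B 4, C 5, D 1, E 3, F 1, G 3.
C leads with 5 wins (next highest: 4).

C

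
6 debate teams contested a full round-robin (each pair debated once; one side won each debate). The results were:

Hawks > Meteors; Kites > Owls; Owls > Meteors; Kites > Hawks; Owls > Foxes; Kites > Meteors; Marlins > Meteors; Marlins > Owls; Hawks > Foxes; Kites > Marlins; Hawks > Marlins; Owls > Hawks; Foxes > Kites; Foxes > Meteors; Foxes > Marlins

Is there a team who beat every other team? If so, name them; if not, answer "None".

None

Highest win total is Kites with 4 (out of 5 possible).
Kites lost to Foxes, so no team went undefeated.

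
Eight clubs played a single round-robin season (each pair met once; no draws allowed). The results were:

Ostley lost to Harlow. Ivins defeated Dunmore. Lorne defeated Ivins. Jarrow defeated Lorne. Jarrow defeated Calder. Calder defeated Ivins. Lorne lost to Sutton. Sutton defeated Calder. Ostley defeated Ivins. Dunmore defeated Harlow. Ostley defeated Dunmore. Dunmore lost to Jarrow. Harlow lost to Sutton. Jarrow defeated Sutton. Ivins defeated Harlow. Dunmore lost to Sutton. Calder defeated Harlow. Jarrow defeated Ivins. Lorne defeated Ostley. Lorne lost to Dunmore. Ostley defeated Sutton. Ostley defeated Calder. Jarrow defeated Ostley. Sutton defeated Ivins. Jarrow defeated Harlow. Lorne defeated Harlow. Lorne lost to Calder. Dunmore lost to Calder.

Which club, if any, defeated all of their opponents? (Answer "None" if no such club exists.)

Jarrow has 7 wins out of 7 opponents — a perfect record.

Jarrow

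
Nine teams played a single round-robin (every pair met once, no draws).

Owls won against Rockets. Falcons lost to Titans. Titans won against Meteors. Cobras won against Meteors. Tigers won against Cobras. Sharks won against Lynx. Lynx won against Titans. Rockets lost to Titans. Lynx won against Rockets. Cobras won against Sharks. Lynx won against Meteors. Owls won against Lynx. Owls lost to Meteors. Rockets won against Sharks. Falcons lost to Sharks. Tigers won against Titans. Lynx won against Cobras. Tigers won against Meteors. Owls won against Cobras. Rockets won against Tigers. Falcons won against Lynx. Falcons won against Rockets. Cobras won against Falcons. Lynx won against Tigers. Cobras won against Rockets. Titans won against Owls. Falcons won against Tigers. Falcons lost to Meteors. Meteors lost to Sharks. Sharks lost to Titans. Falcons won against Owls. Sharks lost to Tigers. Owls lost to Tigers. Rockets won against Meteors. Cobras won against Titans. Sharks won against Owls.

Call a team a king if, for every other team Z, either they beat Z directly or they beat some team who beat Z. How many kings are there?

8

Meteors cannot reach Titans, Sharks in two steps.
Rockets reaches everyone (king).
Owls reaches everyone (king).
Cobras reaches everyone (king).
Titans reaches everyone (king).
Tigers reaches everyone (king).
Lynx reaches everyone (king).
Falcons reaches everyone (king).
Sharks reaches everyone (king).
Kings: Rockets, Owls, Cobras, Titans, Tigers, Lynx, Falcons, Sharks — 8.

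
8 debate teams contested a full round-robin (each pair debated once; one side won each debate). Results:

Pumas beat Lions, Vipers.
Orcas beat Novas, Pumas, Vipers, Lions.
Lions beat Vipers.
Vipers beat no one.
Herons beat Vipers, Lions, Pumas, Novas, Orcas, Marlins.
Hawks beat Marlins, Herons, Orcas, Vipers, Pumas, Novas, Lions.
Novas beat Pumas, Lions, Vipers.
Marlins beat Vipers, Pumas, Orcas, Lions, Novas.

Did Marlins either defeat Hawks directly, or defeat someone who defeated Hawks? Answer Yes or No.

Marlins did not beat Hawks directly.
Marlins beat Orcas, Pumas, Novas, Lions, Vipers, but each of them lost to Hawks. No two-step path.

No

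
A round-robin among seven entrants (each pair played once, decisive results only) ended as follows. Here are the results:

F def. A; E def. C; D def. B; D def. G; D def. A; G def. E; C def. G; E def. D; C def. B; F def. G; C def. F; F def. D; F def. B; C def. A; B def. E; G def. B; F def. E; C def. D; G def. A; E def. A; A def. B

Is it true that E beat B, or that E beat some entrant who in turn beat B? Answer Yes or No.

E did not beat B directly.
E beat A, C, D. Of those, A beat B.

Yes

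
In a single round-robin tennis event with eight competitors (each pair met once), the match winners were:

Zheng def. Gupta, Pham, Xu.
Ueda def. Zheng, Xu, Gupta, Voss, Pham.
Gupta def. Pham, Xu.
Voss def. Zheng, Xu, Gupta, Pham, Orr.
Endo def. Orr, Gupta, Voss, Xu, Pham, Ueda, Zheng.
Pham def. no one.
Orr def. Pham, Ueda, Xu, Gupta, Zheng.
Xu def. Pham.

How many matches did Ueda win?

5

Ueda's results: beat Xu, Gupta, Pham, Zheng, Voss; lost to Orr, Endo.
That is 5 wins.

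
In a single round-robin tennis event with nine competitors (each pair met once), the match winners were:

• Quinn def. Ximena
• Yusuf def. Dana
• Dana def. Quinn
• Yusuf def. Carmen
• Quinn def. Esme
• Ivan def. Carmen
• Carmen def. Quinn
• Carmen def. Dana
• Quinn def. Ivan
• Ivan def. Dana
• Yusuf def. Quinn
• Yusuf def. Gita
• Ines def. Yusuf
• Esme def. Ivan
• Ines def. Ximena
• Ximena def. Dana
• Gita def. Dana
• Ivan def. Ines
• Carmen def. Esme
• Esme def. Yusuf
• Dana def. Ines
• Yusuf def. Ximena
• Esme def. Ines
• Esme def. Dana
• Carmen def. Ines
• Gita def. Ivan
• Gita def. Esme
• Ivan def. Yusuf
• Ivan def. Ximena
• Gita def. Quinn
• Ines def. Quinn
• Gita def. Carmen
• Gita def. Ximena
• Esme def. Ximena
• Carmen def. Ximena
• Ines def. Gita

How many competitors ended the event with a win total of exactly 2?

Win totals: Quinn 3, Carmen 5, Gita 6, Ines 4, Yusuf 5, Ivan 5, Ximena 1, Esme 5, Dana 2.
Exactly 2: Dana — 1 competitor.

1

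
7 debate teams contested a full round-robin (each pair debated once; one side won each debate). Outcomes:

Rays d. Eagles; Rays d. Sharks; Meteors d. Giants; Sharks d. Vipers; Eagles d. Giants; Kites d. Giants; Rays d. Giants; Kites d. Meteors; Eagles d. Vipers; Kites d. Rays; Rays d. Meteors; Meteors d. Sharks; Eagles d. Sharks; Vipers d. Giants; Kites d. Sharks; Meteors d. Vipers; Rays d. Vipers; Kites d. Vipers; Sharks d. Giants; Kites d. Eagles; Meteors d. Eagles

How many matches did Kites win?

6

Kites' results: beat Sharks, Meteors, Eagles, Giants, Rays, Vipers; lost to no one.
That is 6 wins.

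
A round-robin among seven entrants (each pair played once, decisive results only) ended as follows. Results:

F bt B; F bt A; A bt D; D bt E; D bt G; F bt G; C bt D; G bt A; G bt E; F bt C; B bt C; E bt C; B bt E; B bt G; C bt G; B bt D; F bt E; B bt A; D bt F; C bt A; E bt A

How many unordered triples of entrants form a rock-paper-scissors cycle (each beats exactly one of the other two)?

7

Win totals: A 1, B 5, C 3, D 3, E 2, F 5, G 2.
An entrant with w wins dominates both others in C(w,2) triples; summing gives 0 + 10 + 3 + 3 + 1 + 10 + 1 = 28 transitive triples.
Total triples C(7,3) = 35, so cyclic triples = 35 − 28 = 7.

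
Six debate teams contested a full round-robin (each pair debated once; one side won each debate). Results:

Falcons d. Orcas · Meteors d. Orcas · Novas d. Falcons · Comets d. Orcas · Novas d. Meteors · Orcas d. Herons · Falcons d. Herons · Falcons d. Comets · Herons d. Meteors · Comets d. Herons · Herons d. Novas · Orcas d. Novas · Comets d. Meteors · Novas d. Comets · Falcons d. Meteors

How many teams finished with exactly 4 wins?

1

Win totals: Orcas 2, Falcons 4, Meteors 1, Novas 3, Comets 3, Herons 2.
Exactly 4: Falcons — 1 team.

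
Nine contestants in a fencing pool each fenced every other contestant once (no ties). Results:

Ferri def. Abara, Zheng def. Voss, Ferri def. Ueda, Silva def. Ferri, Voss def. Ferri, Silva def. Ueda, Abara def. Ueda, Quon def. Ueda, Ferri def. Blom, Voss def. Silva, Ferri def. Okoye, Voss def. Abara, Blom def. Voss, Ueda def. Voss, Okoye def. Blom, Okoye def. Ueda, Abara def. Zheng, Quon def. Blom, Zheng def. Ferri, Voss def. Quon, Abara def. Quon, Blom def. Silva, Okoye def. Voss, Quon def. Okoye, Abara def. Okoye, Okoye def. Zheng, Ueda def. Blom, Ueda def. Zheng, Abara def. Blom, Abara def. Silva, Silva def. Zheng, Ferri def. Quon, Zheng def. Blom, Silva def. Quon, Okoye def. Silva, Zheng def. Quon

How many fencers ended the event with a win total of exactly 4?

3

Win totals: Voss 4, Okoye 5, Silva 4, Abara 6, Zheng 4, Ferri 5, Blom 2, Quon 3, Ueda 3.
Exactly 4: Voss, Silva, Zheng — 3 fencers.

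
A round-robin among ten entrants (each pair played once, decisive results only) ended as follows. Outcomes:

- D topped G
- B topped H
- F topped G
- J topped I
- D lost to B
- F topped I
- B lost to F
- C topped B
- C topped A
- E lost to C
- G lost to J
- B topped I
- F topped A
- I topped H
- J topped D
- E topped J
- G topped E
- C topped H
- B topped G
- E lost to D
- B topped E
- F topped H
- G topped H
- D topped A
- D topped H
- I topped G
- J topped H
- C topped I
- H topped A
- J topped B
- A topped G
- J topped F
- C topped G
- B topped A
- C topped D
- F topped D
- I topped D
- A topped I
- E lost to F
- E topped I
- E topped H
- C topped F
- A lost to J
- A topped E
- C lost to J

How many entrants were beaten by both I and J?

I beat: D, G, H.
J beat: A, B, C, D, F, G, H, I.
Both beat: D, G, H — 3.

3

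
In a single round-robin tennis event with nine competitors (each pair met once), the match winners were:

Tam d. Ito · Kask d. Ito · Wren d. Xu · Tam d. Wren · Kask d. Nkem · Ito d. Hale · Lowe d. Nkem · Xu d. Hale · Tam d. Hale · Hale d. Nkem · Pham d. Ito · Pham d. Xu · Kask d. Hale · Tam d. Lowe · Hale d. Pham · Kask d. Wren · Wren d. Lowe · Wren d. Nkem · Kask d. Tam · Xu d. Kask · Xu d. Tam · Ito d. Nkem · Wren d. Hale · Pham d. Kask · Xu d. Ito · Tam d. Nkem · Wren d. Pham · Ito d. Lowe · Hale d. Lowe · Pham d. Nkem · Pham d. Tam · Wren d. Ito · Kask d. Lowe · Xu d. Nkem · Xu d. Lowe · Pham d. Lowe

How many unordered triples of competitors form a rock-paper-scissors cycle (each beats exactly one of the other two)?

Win totals: Pham 6, Ito 3, Kask 6, Lowe 1, Xu 6, Tam 5, Hale 3, Wren 6, Nkem 0.
A competitor with w wins dominates both others in C(w,2) triples; summing gives 15 + 3 + 15 + 0 + 15 + 10 + 3 + 15 + 0 = 76 transitive triples.
Total triples C(9,3) = 84, so cyclic triples = 84 − 76 = 8.

8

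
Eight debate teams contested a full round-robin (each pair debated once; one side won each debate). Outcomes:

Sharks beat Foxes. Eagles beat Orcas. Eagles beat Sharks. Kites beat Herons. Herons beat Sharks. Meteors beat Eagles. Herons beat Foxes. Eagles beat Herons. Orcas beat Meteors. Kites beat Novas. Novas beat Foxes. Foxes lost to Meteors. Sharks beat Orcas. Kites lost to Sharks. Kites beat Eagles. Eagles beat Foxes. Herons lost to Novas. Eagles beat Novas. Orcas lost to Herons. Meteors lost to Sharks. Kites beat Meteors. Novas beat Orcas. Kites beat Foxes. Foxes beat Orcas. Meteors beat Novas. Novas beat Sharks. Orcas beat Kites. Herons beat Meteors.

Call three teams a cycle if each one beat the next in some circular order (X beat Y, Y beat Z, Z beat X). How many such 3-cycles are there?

14

Win totals: Herons 4, Foxes 1, Eagles 5, Orcas 2, Meteors 3, Novas 4, Sharks 4, Kites 5.
A team with w wins dominates both others in C(w,2) triples; summing gives 6 + 0 + 10 + 1 + 3 + 6 + 6 + 10 = 42 transitive triples.
Total triples C(8,3) = 56, so cyclic triples = 56 − 42 = 14.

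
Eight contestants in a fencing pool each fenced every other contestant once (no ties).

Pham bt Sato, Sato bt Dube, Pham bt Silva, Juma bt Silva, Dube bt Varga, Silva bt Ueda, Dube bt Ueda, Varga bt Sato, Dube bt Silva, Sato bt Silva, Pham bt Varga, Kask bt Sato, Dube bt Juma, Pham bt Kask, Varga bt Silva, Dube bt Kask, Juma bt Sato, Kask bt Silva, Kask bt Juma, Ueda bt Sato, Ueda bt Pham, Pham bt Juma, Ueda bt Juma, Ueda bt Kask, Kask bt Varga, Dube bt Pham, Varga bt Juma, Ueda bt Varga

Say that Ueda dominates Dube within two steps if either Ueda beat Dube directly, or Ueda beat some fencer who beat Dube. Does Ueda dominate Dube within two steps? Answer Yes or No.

Yes

Ueda did not beat Dube directly.
Ueda beat Kask, Varga, Sato, Pham, Juma. Of those, Sato beat Dube.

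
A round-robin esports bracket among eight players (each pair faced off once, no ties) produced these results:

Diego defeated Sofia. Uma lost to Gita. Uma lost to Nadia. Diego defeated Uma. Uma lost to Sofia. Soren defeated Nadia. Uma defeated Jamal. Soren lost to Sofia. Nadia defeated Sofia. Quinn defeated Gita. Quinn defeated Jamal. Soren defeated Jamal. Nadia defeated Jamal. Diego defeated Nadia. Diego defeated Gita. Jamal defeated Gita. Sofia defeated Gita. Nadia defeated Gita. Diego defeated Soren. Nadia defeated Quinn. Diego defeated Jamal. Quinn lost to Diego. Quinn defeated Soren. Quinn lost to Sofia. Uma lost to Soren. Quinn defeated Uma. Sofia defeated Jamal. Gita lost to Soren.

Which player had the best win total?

Diego

Win totals: Gita 1, Soren 4, Diego 7, Nadia 5, Jamal 1, Uma 1, Quinn 4, Sofia 5.
Diego leads with 7 wins (next highest: 5).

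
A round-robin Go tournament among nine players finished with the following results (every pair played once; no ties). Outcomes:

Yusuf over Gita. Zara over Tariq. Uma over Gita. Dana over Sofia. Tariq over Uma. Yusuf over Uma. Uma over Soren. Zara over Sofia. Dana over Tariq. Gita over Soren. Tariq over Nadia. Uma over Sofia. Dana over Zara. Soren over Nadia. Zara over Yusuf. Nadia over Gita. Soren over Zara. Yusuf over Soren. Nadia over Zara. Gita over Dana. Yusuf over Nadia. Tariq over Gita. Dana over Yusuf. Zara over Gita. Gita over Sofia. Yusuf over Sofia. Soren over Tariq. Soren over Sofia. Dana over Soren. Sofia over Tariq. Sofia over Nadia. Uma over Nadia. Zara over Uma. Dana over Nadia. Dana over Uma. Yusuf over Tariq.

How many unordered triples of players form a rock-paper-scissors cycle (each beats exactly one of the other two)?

18

Win totals: Soren 4, Gita 3, Tariq 3, Nadia 2, Uma 4, Dana 7, Zara 5, Yusuf 6, Sofia 2.
A player with w wins dominates both others in C(w,2) triples; summing gives 6 + 3 + 3 + 1 + 6 + 21 + 10 + 15 + 1 = 66 transitive triples.
Total triples C(9,3) = 84, so cyclic triples = 84 − 66 = 18.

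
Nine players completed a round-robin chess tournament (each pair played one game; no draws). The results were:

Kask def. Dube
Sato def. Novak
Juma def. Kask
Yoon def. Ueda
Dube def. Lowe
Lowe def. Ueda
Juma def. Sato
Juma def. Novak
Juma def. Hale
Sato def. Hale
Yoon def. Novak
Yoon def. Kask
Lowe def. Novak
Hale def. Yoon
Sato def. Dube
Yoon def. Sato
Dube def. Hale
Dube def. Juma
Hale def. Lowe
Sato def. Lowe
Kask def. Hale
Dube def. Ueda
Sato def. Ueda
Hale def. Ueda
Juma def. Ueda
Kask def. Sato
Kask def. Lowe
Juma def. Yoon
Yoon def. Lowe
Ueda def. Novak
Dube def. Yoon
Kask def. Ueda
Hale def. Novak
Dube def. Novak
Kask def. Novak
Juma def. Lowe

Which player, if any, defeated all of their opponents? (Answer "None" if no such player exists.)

Highest win total is Juma with 7 (out of 8 possible).
Juma lost to Dube, so no player went undefeated.

None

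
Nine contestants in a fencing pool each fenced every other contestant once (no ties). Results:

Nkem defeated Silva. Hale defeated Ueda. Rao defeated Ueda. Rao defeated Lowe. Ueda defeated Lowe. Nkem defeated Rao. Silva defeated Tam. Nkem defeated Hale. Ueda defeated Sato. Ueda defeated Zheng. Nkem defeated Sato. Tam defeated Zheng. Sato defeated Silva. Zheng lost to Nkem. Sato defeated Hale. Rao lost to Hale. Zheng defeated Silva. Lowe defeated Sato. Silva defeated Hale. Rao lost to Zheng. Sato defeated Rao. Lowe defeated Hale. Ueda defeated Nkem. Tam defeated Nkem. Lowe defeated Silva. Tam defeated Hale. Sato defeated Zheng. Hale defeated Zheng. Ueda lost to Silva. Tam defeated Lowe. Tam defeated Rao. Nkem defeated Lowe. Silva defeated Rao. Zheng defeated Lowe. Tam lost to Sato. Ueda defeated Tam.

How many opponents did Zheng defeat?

Zheng's results: beat Rao, Lowe, Silva; lost to Tam, Sato, Nkem, Ueda, Hale.
That is 3 wins.

3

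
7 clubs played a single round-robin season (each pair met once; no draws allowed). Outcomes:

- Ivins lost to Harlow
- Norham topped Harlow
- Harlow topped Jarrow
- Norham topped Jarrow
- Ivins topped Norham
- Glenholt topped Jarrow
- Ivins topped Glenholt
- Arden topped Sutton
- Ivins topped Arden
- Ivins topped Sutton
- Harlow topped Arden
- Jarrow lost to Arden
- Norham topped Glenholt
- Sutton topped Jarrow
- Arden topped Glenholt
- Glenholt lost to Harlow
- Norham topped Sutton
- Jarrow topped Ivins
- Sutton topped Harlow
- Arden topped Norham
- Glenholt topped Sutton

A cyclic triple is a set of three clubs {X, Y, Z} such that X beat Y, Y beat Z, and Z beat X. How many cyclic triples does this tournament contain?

Win totals: Ivins 4, Norham 4, Sutton 2, Glenholt 2, Arden 4, Harlow 4, Jarrow 1.
A club with w wins dominates both others in C(w,2) triples; summing gives 6 + 6 + 1 + 1 + 6 + 6 + 0 = 26 transitive triples.
Total triples C(7,3) = 35, so cyclic triples = 35 − 26 = 9.

9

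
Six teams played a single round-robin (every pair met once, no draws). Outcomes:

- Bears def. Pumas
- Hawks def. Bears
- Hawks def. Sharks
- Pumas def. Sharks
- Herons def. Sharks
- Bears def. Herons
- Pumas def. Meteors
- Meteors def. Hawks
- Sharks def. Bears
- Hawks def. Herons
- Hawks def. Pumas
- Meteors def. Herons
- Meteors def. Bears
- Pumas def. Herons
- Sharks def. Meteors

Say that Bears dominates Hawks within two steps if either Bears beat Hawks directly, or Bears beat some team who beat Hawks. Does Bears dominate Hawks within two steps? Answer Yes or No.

Bears did not beat Hawks directly.
Bears beat Herons, Pumas, but each of them lost to Hawks. No two-step path.

No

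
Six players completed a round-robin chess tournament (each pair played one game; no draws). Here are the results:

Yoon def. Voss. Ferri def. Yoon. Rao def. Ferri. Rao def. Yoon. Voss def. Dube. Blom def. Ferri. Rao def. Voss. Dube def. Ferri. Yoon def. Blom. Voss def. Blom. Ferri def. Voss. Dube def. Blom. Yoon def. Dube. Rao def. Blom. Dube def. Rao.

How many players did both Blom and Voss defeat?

0

Blom beat: Ferri.
Voss beat: Blom, Dube.
No one was beaten by both.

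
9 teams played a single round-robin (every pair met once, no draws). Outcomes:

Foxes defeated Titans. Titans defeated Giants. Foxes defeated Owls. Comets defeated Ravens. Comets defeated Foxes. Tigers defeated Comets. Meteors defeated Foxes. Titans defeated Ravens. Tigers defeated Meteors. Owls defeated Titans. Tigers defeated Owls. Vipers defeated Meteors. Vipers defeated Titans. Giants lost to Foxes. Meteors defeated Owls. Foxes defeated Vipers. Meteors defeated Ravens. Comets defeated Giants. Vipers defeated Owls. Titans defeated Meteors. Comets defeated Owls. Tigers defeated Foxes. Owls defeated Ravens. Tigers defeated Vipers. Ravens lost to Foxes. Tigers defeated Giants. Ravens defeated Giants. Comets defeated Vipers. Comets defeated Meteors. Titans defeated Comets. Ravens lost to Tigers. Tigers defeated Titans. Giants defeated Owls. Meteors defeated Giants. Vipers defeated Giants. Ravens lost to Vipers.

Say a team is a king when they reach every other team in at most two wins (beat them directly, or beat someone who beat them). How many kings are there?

1

Foxes cannot reach Tigers in two steps.
Owls cannot reach Foxes, Vipers, Tigers in two steps.
Ravens cannot reach Foxes, Titans, Vipers, Comets, Meteors, Tigers in two steps.
Titans cannot reach Tigers in two steps.
Vipers cannot reach Tigers in two steps.
Comets cannot reach Tigers in two steps.
Meteors cannot reach Comets, Tigers in two steps.
Giants cannot reach Foxes, Vipers, Comets, Meteors, Tigers in two steps.
Tigers reaches everyone (king).
Kings: Tigers — 1.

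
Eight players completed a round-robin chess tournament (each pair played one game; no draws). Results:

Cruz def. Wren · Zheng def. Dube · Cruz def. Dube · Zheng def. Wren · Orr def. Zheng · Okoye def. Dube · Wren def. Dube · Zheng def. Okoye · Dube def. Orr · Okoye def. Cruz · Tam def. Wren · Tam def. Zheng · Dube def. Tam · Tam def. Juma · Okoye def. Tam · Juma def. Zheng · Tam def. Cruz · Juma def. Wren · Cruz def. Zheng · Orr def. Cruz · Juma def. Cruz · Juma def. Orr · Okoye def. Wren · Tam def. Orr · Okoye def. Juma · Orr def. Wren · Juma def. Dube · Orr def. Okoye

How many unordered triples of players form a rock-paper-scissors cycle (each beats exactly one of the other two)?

Win totals: Juma 5, Orr 4, Cruz 3, Dube 2, Okoye 5, Zheng 3, Tam 5, Wren 1.
A player with w wins dominates both others in C(w,2) triples; summing gives 10 + 6 + 3 + 1 + 10 + 3 + 10 + 0 = 43 transitive triples.
Total triples C(8,3) = 56, so cyclic triples = 56 − 43 = 13.

13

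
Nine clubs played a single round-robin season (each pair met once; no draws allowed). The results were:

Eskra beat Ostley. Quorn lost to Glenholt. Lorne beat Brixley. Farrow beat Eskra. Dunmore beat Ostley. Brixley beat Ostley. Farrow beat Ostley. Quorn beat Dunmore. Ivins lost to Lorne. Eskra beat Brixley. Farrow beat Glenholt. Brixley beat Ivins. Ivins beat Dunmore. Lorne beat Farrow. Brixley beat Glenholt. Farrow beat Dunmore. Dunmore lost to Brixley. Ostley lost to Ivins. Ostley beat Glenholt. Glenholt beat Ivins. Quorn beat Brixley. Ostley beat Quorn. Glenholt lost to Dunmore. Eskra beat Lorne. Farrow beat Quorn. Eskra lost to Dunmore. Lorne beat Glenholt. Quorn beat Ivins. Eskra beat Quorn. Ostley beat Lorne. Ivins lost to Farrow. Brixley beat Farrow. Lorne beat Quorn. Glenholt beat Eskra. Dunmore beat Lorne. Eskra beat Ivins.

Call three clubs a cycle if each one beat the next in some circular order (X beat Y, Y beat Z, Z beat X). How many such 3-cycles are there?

Win totals: Dunmore 4, Ivins 2, Eskra 5, Glenholt 3, Brixley 5, Ostley 3, Quorn 3, Lorne 5, Farrow 6.
A club with w wins dominates both others in C(w,2) triples; summing gives 6 + 1 + 10 + 3 + 10 + 3 + 3 + 10 + 15 = 61 transitive triples.
Total triples C(9,3) = 84, so cyclic triples = 84 − 61 = 23.

23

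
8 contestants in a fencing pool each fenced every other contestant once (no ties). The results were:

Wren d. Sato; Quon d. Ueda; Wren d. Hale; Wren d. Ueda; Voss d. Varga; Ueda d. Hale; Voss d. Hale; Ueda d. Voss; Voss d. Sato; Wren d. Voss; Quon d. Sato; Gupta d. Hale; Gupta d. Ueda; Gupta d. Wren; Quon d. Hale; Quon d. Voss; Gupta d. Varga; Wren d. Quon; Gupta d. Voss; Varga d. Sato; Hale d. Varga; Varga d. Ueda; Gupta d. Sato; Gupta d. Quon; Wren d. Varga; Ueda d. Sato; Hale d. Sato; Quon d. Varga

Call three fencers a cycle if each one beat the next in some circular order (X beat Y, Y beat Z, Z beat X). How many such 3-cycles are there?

Win totals: Wren 6, Varga 2, Gupta 7, Sato 0, Hale 2, Voss 3, Quon 5, Ueda 3.
A fencer with w wins dominates both others in C(w,2) triples; summing gives 15 + 1 + 21 + 0 + 1 + 3 + 10 + 3 = 54 transitive triples.
Total triples C(8,3) = 56, so cyclic triples = 56 − 54 = 2.

2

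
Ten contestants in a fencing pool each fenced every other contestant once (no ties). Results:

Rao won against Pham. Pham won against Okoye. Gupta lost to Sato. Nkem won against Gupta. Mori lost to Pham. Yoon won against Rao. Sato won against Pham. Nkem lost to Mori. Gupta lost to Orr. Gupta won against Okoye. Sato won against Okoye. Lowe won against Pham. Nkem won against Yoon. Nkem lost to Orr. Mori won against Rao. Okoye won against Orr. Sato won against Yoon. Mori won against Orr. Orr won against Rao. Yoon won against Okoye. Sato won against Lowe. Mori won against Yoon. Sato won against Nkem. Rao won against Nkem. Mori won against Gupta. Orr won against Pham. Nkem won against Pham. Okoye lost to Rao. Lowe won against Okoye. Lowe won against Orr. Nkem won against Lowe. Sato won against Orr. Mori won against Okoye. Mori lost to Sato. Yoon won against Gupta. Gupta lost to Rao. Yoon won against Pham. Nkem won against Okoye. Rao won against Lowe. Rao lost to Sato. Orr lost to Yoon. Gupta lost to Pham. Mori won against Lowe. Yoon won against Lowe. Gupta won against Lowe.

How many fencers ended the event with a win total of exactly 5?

Win totals: Okoye 1, Lowe 3, Yoon 6, Sato 9, Pham 3, Gupta 2, Orr 4, Nkem 5, Rao 5, Mori 7.
Exactly 5: Nkem, Rao — 2 fencers.

2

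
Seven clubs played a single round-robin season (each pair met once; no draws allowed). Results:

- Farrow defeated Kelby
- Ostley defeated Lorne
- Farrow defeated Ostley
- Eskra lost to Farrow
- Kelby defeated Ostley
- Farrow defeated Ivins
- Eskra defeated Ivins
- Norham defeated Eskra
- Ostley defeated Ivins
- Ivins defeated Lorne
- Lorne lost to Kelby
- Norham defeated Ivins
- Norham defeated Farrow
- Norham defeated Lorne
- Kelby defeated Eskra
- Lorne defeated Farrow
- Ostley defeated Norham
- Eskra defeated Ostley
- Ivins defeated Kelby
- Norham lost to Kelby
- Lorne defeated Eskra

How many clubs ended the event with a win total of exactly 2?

3

Win totals: Ivins 2, Norham 4, Eskra 2, Ostley 3, Kelby 4, Lorne 2, Farrow 4.
Exactly 2: Ivins, Eskra, Lorne — 3 clubs.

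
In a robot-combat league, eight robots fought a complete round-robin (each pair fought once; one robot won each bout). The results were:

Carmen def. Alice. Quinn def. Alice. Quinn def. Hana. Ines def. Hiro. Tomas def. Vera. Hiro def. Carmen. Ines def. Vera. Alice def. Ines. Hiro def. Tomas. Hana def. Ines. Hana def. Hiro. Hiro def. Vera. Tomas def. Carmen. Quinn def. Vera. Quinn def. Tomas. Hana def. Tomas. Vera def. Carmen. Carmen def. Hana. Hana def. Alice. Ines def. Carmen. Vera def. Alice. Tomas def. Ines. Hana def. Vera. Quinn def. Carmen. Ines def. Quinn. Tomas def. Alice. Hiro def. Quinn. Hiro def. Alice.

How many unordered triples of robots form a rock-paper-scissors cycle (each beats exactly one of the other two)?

12

Win totals: Hiro 5, Alice 1, Tomas 4, Quinn 5, Carmen 2, Vera 2, Hana 5, Ines 4.
A robot with w wins dominates both others in C(w,2) triples; summing gives 10 + 0 + 6 + 10 + 1 + 1 + 10 + 6 = 44 transitive triples.
Total triples C(8,3) = 56, so cyclic triples = 56 − 44 = 12.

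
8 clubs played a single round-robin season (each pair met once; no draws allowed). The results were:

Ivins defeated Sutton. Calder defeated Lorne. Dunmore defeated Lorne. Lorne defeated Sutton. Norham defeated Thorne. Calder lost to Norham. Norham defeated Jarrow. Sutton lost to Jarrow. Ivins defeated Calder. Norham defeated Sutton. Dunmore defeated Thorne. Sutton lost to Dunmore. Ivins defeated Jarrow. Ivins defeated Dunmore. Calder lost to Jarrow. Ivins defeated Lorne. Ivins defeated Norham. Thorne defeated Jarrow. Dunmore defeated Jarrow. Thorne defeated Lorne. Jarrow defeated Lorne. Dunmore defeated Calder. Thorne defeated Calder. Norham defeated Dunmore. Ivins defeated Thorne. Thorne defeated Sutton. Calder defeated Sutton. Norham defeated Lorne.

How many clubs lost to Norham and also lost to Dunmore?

5

Norham beat: Calder, Sutton, Lorne, Jarrow, Thorne, Dunmore.
Dunmore beat: Calder, Sutton, Lorne, Jarrow, Thorne.
Both beat: Calder, Sutton, Lorne, Jarrow, Thorne — 5.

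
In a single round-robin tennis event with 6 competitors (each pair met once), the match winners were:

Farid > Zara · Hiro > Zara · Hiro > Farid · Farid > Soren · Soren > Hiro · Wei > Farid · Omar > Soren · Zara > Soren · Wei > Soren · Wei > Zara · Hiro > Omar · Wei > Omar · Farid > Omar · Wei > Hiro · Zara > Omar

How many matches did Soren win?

Soren's results: beat Hiro; lost to Farid, Omar, Zara, Wei.
That is 1 win.

1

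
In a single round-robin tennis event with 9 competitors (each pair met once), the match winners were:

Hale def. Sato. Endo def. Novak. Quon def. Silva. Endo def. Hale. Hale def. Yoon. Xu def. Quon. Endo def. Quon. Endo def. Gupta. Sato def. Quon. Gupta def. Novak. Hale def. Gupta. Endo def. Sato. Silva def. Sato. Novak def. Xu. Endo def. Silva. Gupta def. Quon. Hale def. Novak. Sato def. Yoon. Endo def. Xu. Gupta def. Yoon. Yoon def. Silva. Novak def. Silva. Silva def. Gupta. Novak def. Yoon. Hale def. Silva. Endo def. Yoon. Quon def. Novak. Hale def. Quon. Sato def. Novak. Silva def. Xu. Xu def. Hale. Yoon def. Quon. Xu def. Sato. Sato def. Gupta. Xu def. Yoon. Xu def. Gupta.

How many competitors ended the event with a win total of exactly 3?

3

Win totals: Novak 3, Gupta 3, Yoon 2, Silva 3, Quon 2, Sato 4, Xu 5, Hale 6, Endo 8.
Exactly 3: Novak, Gupta, Silva — 3 competitors.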